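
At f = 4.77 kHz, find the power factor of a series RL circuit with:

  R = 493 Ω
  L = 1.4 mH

Step 1 — Angular frequency: ω = 2π·f = 2π·4770 = 2.997e+04 rad/s.
Step 2 — Component impedances:
  R: Z = R = 493 Ω
  L: Z = jωL = j·2.997e+04·0.0014 = 0 + j41.96 Ω
Step 3 — Series combination: Z_total = R + L = 493 + j41.96 Ω = 494.8∠4.9° Ω.
Step 4 — Power factor: PF = cos(φ) = Re(Z)/|Z| = 493/494.8 = 0.9964.
Step 5 — Type: Im(Z) = 41.96 ⇒ lagging (phase φ = 4.9°).

PF = 0.9964 (lagging, φ = 4.9°)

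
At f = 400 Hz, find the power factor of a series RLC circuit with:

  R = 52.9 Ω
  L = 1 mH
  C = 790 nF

Step 1 — Angular frequency: ω = 2π·f = 2π·400 = 2513 rad/s.
Step 2 — Component impedances:
  R: Z = R = 52.9 Ω
  L: Z = jωL = j·2513·0.001 = 0 + j2.513 Ω
  C: Z = 1/(jωC) = -j/(ω·C) = 0 - j503.7 Ω
Step 3 — Series combination: Z_total = R + L + C = 52.9 - j501.1 Ω = 503.9∠-84.0° Ω.
Step 4 — Power factor: PF = cos(φ) = Re(Z)/|Z| = 52.9/503.9 = 0.105.
Step 5 — Type: Im(Z) = -501.1 ⇒ leading (phase φ = -84.0°).

PF = 0.105 (leading, φ = -84.0°)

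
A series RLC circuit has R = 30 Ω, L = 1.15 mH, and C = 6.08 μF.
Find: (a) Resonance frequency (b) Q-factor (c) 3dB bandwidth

Step 1 — Resonance condition Im(Z)=0 gives ω₀ = 1/√(LC).
Step 2 — ω₀ = 1/√(0.00115·6.08e-06) = 1.196e+04 rad/s.
Step 3 — f₀ = ω₀/(2π) = 1903 Hz.
Step 4 — Series Q: Q = ω₀L/R = 1.196e+04·0.00115/30 = 0.4584.
Step 5 — 3dB bandwidth: Δω = ω₀/Q = 2.609e+04 rad/s; BW = Δω/(2π) = 4152 Hz.

(a) f₀ = 1903 Hz  (b) Q = 0.4584  (c) BW = 4152 Hz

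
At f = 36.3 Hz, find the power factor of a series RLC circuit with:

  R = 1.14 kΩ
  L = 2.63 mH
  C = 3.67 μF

Step 1 — Angular frequency: ω = 2π·f = 2π·36.3 = 228.1 rad/s.
Step 2 — Component impedances:
  R: Z = R = 1140 Ω
  L: Z = jωL = j·228.1·0.00263 = 0 + j0.5998 Ω
  C: Z = 1/(jωC) = -j/(ω·C) = 0 - j1195 Ω
Step 3 — Series combination: Z_total = R + L + C = 1140 - j1194 Ω = 1651∠-46.3° Ω.
Step 4 — Power factor: PF = cos(φ) = Re(Z)/|Z| = 1140/1651 = 0.6905.
Step 5 — Type: Im(Z) = -1194 ⇒ leading (phase φ = -46.3°).

PF = 0.6905 (leading, φ = -46.3°)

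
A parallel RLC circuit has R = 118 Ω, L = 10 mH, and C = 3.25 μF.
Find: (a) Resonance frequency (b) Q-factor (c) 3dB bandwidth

Step 1 — Resonance: ω₀ = 1/√(LC) = 1/√(0.01·3.25e-06) = 5547 rad/s.
Step 2 — f₀ = ω₀/(2π) = 882.8 Hz.
Step 3 — Parallel Q: Q = R/(ω₀L) = 118/(5547·0.01) = 2.127.
Step 4 — Bandwidth: Δω = ω₀/Q = 2608 rad/s; BW = Δω/(2π) = 415 Hz.

(a) f₀ = 882.8 Hz  (b) Q = 2.127  (c) BW = 415 Hz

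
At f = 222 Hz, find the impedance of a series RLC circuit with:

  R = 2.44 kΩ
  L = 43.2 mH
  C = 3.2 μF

Step 1 — Angular frequency: ω = 2π·f = 2π·222 = 1395 rad/s.
Step 2 — Component impedances:
  R: Z = R = 2440 Ω
  L: Z = jωL = j·1395·0.0432 = 0 + j60.26 Ω
  C: Z = 1/(jωC) = -j/(ω·C) = 0 - j224 Ω
Step 3 — Series combination: Z_total = R + L + C = 2440 - j163.8 Ω = 2445∠-3.8° Ω.

Z = 2440 - j163.8 Ω = 2445∠-3.8° Ω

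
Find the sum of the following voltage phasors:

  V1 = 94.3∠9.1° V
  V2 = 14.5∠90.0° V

Step 1 — Convert each phasor to rectangular form:
  V1 = 94.3·(cos(9.1°) + j·sin(9.1°)) = 93.11 + j14.91 V
  V2 = 14.5·(cos(90.0°) + j·sin(90.0°)) = 0 + j14.5 V
Step 2 — Sum components: V_total = 93.11 + j29.41 V.
Step 3 — Convert to polar: |V_total| = 97.65 V, ∠V_total = 17.5°.

V_total = 97.65∠17.5° V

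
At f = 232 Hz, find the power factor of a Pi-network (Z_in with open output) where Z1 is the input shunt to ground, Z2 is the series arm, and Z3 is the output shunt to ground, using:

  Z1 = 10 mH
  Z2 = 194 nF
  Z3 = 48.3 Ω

Step 1 — Angular frequency: ω = 2π·f = 2π·232 = 1458 rad/s.
Step 2 — Component impedances:
  Z1: Z = jωL = j·1458·0.01 = 0 + j14.58 Ω
  Z2: Z = 1/(jωC) = -j/(ω·C) = 0 - j3536 Ω
  Z3: Z = R = 48.3 Ω
Step 3 — With open output, the series arm Z2 and the output shunt Z3 appear in series to ground: Z2 + Z3 = 48.3 - j3536 Ω.
Step 4 — Parallel with input shunt Z1: Z_in = Z1 || (Z2 + Z3) = 0.0008274 + j14.64 Ω = 14.64∠90.0° Ω.
Step 5 — Power factor: PF = cos(φ) = Re(Z)/|Z| = 0.00082742/14.637 = 5.653e-05.
Step 6 — Type: Im(Z) = 14.64 ⇒ lagging (phase φ = 90.0°).

PF = 5.653e-05 (lagging, φ = 90.0°)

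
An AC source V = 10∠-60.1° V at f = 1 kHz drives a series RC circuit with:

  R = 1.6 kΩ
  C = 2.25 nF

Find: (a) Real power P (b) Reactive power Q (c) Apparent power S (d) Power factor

Step 1 — Angular frequency: ω = 2π·f = 2π·1000 = 6283 rad/s.
Step 2 — Component impedances:
  R: Z = R = 1600 Ω
  C: Z = 1/(jωC) = -j/(ω·C) = 0 - j7.074e+04 Ω
Step 3 — Series combination: Z_total = R + C = 1600 - j7.074e+04 Ω = 7.075e+04∠-88.7° Ω.
Step 4 — Source phasor: V = 10∠-60.1° V = 4.985 - j8.669 V.
Step 5 — Current: I = V / Z = 0.0001241 + j6.767e-05 A = 0.0001413∠28.6° A.
Step 6 — Complex power: S = V·I* = 3.196e-05 - j0.001413 VA.
Step 7 — Real power: P = Re(S) = 3.196e-05 W.
Step 8 — Reactive power: Q = Im(S) = -0.001413 VAR.
Step 9 — Apparent power: |S| = 0.001413 VA.
Step 10 — Power factor: PF = P/|S| = 0.02261 (leading).

(a) P = 3.196e-05 W  (b) Q = -0.001413 VAR  (c) S = 0.001413 VA  (d) PF = 0.02261 (leading)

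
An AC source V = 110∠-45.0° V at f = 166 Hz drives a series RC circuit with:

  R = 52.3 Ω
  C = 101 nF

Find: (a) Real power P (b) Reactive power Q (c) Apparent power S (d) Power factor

Step 1 — Angular frequency: ω = 2π·f = 2π·166 = 1043 rad/s.
Step 2 — Component impedances:
  R: Z = R = 52.3 Ω
  C: Z = 1/(jωC) = -j/(ω·C) = 0 - j9493 Ω
Step 3 — Series combination: Z_total = R + C = 52.3 - j9493 Ω = 9493∠-89.7° Ω.
Step 4 — Source phasor: V = 110∠-45.0° V = 77.78 - j77.78 V.
Step 5 — Current: I = V / Z = 0.008239 + j0.008148 A = 0.01159∠44.7° A.
Step 6 — Complex power: S = V·I* = 0.007023 - j1.275 VA.
Step 7 — Real power: P = Re(S) = 0.007023 W.
Step 8 — Reactive power: Q = Im(S) = -1.275 VAR.
Step 9 — Apparent power: |S| = 1.275 VA.
Step 10 — Power factor: PF = P/|S| = 0.005509 (leading).

(a) P = 0.007023 W  (b) Q = -1.275 VAR  (c) S = 1.275 VA  (d) PF = 0.005509 (leading)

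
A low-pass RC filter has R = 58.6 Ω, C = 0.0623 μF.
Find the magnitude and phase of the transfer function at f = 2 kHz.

Step 1 — Angular frequency: ω = 2π·2000 = 1.257e+04 rad/s.
Step 2 — Transfer function: H(jω) = 1/(1 + jωRC).
Step 3 — Denominator: 1 + jωRC = 1 + j·1.257e+04·58.6·6.23e-08 = 1 + j0.04588.
Step 4 — H = 0.9979 - j0.04578.
Step 5 — Magnitude: |H| = 0.9989 (-0.0 dB); phase: φ = -2.6°.

|H| = 0.9989 (-0.0 dB), φ = -2.6°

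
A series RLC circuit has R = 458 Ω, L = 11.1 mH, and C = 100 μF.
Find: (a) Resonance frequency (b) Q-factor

Step 1 — Resonance condition Im(Z)=0 gives ω₀ = 1/√(LC).
Step 2 — ω₀ = 1/√(0.0111·0.0001) = 949.2 rad/s.
Step 3 — f₀ = ω₀/(2π) = 151.1 Hz.
Step 4 — Series Q: Q = ω₀L/R = 949.2·0.0111/458 = 0.023.

(a) f₀ = 151.1 Hz  (b) Q = 0.023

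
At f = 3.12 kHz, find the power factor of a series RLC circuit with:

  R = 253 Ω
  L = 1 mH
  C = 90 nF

Step 1 — Angular frequency: ω = 2π·f = 2π·3120 = 1.96e+04 rad/s.
Step 2 — Component impedances:
  R: Z = R = 253 Ω
  L: Z = jωL = j·1.96e+04·0.001 = 0 + j19.6 Ω
  C: Z = 1/(jωC) = -j/(ω·C) = 0 - j566.8 Ω
Step 3 — Series combination: Z_total = R + L + C = 253 - j547.2 Ω = 602.8∠-65.2° Ω.
Step 4 — Power factor: PF = cos(φ) = Re(Z)/|Z| = 253/602.8 = 0.4197.
Step 5 — Type: Im(Z) = -547.2 ⇒ leading (phase φ = -65.2°).

PF = 0.4197 (leading, φ = -65.2°)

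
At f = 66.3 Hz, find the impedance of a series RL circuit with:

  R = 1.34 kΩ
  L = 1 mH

Step 1 — Angular frequency: ω = 2π·f = 2π·66.3 = 416.6 rad/s.
Step 2 — Component impedances:
  R: Z = R = 1340 Ω
  L: Z = jωL = j·416.6·0.001 = 0 + j0.4166 Ω
Step 3 — Series combination: Z_total = R + L = 1340 + j0.4166 Ω = 1340∠0.0° Ω.

Z = 1340 + j0.4166 Ω = 1340∠0.0° Ω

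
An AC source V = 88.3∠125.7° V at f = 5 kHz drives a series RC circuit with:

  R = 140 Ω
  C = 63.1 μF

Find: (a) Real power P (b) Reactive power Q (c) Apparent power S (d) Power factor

Step 1 — Angular frequency: ω = 2π·f = 2π·5000 = 3.142e+04 rad/s.
Step 2 — Component impedances:
  R: Z = R = 140 Ω
  C: Z = 1/(jωC) = -j/(ω·C) = 0 - j0.5045 Ω
Step 3 — Series combination: Z_total = R + C = 140 - j0.5045 Ω = 140∠-0.2° Ω.
Step 4 — Source phasor: V = 88.3∠125.7° V = -51.53 + j71.71 V.
Step 5 — Current: I = V / Z = -0.3699 + j0.5109 A = 0.6307∠125.9° A.
Step 6 — Complex power: S = V·I* = 55.69 - j0.2007 VA.
Step 7 — Real power: P = Re(S) = 55.69 W.
Step 8 — Reactive power: Q = Im(S) = -0.2007 VAR.
Step 9 — Apparent power: |S| = 55.69 VA.
Step 10 — Power factor: PF = P/|S| = 1 (leading).

(a) P = 55.69 W  (b) Q = -0.2007 VAR  (c) S = 55.69 VA  (d) PF = 1 (leading)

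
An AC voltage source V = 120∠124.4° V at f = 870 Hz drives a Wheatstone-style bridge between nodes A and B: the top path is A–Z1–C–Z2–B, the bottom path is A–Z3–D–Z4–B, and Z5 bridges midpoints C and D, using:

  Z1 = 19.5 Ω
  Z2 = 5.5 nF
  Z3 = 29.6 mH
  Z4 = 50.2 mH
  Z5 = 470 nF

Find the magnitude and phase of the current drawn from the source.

Step 1 — Angular frequency: ω = 2π·f = 2π·870 = 5466 rad/s.
Step 2 — Component impedances:
  Z1: Z = R = 19.5 Ω
  Z2: Z = 1/(jωC) = -j/(ω·C) = 0 - j3.326e+04 Ω
  Z3: Z = jωL = j·5466·0.0296 = 0 + j161.8 Ω
  Z4: Z = jωL = j·5466·0.0502 = 0 + j274.4 Ω
  Z5: Z = 1/(jωC) = -j/(ω·C) = 0 - j389.2 Ω
Step 3 — Bridge requires nodal analysis (the Z5 bridge couples midpoints C and D, so the two paths cannot be reduced to a simple series/parallel combination). Setting node B to ground and injecting 1 A at node A, the 3-node admittance system at A, C, D solves to V_A = Z_AB = 10.61 + j559.7 Ω = 559.8∠88.9° Ω.
Step 4 — Source phasor: V = 120∠124.4° V = -67.8 + j99.01 V.
Step 5 — Ohm's law: I = V / Z_total = (-67.8 + j99.01) / (10.61 + j559.7) = 0.1745 + j0.1244 A.
Step 6 — Convert to polar: |I| = 0.2144 A, ∠I = 35.5°.

I = 0.2144∠35.5° A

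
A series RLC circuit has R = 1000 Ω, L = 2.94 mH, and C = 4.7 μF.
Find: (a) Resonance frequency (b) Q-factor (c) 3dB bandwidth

Step 1 — Resonance: ω₀ = 1/√(LC) = 1/√(0.00294·4.7e-06) = 8507 rad/s.
Step 2 — f₀ = ω₀/(2π) = 1354 Hz.
Step 3 — Series Q: Q = ω₀L/R = 8507·0.00294/1000 = 0.02501.
Step 4 — Bandwidth: Δω = ω₀/Q = 3.401e+05 rad/s; BW = Δω/(2π) = 5.413e+04 Hz.

(a) f₀ = 1354 Hz  (b) Q = 0.02501  (c) BW = 5.413e+04 Hz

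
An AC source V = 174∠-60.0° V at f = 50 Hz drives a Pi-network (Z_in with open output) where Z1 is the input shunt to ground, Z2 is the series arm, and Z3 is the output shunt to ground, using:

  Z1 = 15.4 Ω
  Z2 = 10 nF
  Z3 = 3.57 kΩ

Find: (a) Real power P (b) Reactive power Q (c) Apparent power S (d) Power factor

Step 1 — Angular frequency: ω = 2π·f = 2π·50 = 314.2 rad/s.
Step 2 — Component impedances:
  Z1: Z = R = 15.4 Ω
  Z2: Z = 1/(jωC) = -j/(ω·C) = 0 - j3.183e+05 Ω
  Z3: Z = R = 3570 Ω
Step 3 — With open output, the series arm Z2 and the output shunt Z3 appear in series to ground: Z2 + Z3 = 3570 - j3.183e+05 Ω.
Step 4 — Parallel with input shunt Z1: Z_in = Z1 || (Z2 + Z3) = 15.4 - j0.000745 Ω = 15.4∠-0.0° Ω.
Step 5 — Source phasor: V = 174∠-60.0° V = 87 - j150.7 V.
Step 6 — Current: I = V / Z = 5.65 - j9.785 A = 11.3∠-60.0° A.
Step 7 — Complex power: S = V·I* = 1966 - j0.0951 VA.
Step 8 — Real power: P = Re(S) = 1966 W.
Step 9 — Reactive power: Q = Im(S) = -0.0951 VAR.
Step 10 — Apparent power: |S| = 1966 VA.
Step 11 — Power factor: PF = P/|S| = 1 (leading).

(a) P = 1966 W  (b) Q = -0.0951 VAR  (c) S = 1966 VA  (d) PF = 1 (leading)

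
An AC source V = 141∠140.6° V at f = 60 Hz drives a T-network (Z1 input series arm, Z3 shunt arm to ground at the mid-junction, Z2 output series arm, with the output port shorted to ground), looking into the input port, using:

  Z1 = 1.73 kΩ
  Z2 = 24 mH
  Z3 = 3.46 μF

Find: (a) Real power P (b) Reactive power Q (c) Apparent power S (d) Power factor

Step 1 — Angular frequency: ω = 2π·f = 2π·60 = 377 rad/s.
Step 2 — Component impedances:
  Z1: Z = R = 1730 Ω
  Z2: Z = jωL = j·377·0.024 = 0 + j9.048 Ω
  Z3: Z = 1/(jωC) = -j/(ω·C) = 0 - j766.6 Ω
Step 3 — With the output port shorted to ground, the output series arm Z2 runs from the junction to ground; the shunt arm Z3 also runs from the junction to ground. They appear in parallel: Z3 || Z2 = 0 + j9.156 Ω.
Step 4 — Series with input arm Z1: Z_in = Z1 + (Z3 || Z2) = 1730 + j9.156 Ω = 1730∠0.3° Ω.
Step 5 — Source phasor: V = 141∠140.6° V = -109 + j89.5 V.
Step 6 — Current: I = V / Z = -0.0627 + j0.05206 A = 0.0815∠140.3° A.
Step 7 — Complex power: S = V·I* = 11.49 + j0.06082 VA.
Step 8 — Real power: P = Re(S) = 11.49 W.
Step 9 — Reactive power: Q = Im(S) = 0.06082 VAR.
Step 10 — Apparent power: |S| = 11.49 VA.
Step 11 — Power factor: PF = P/|S| = 1 (lagging).

(a) P = 11.49 W  (b) Q = 0.06082 VAR  (c) S = 11.49 VA  (d) PF = 1 (lagging)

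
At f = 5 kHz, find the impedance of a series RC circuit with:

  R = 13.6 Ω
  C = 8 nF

Step 1 — Angular frequency: ω = 2π·f = 2π·5000 = 3.142e+04 rad/s.
Step 2 — Component impedances:
  R: Z = R = 13.6 Ω
  C: Z = 1/(jωC) = -j/(ω·C) = 0 - j3979 Ω
Step 3 — Series combination: Z_total = R + C = 13.6 - j3979 Ω = 3979∠-89.8° Ω.

Z = 13.6 - j3979 Ω = 3979∠-89.8° Ω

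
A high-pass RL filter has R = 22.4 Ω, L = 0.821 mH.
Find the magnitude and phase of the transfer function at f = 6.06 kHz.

Step 1 — Angular frequency: ω = 2π·6060 = 3.808e+04 rad/s.
Step 2 — Transfer function: H(jω) = jωL/(R + jωL).
Step 3 — Numerator jωL = j·31.26; denominator R + jωL = 22.4 + j31.26.
Step 4 — H = 0.6607 + j0.4735.
Step 5 — Magnitude: |H| = 0.8129 (-1.8 dB); phase: φ = 35.6°.

|H| = 0.8129 (-1.8 dB), φ = 35.6°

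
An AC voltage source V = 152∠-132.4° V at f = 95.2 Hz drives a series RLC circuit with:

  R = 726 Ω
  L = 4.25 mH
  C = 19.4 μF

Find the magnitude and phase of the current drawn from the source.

Step 1 — Angular frequency: ω = 2π·f = 2π·95.2 = 598.2 rad/s.
Step 2 — Component impedances:
  R: Z = R = 726 Ω
  L: Z = jωL = j·598.2·0.00425 = 0 + j2.542 Ω
  C: Z = 1/(jωC) = -j/(ω·C) = 0 - j86.18 Ω
Step 3 — Series combination: Z_total = R + L + C = 726 - j83.63 Ω = 730.8∠-6.6° Ω.
Step 4 — Source phasor: V = 152∠-132.4° V = -102.5 - j112.2 V.
Step 5 — Ohm's law: I = V / Z_total = (-102.5 - j112.2) / (726 - j83.63) = -0.1218 - j0.1686 A.
Step 6 — Convert to polar: |I| = 0.208 A, ∠I = -125.8°.

I = 0.208∠-125.8° A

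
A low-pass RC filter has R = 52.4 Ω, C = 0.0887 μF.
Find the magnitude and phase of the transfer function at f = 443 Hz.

Step 1 — Angular frequency: ω = 2π·443 = 2783 rad/s.
Step 2 — Transfer function: H(jω) = 1/(1 + jωRC).
Step 3 — Denominator: 1 + jωRC = 1 + j·2783·52.4·8.87e-08 = 1 + j0.01294.
Step 4 — H = 0.9998 - j0.01293.
Step 5 — Magnitude: |H| = 0.9999 (-0.0 dB); phase: φ = -0.7°.

|H| = 0.9999 (-0.0 dB), φ = -0.7°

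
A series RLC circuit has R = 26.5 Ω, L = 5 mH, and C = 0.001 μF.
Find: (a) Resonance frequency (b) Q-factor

Step 1 — Resonance condition Im(Z)=0 gives ω₀ = 1/√(LC).
Step 2 — ω₀ = 1/√(0.005·1e-09) = 4.472e+05 rad/s.
Step 3 — f₀ = ω₀/(2π) = 7.118e+04 Hz.
Step 4 — Series Q: Q = ω₀L/R = 4.472e+05·0.005/26.5 = 84.38.

(a) f₀ = 7.118e+04 Hz  (b) Q = 84.38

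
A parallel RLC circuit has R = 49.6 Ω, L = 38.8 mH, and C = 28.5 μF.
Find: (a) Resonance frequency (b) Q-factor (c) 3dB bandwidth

Step 1 — Resonance: ω₀ = 1/√(LC) = 1/√(0.0388·2.85e-05) = 951 rad/s.
Step 2 — f₀ = ω₀/(2π) = 151.3 Hz.
Step 3 — Parallel Q: Q = R/(ω₀L) = 49.6/(951·0.0388) = 1.344.
Step 4 — Bandwidth: Δω = ω₀/Q = 707.4 rad/s; BW = Δω/(2π) = 112.6 Hz.

(a) f₀ = 151.3 Hz  (b) Q = 1.344  (c) BW = 112.6 Hz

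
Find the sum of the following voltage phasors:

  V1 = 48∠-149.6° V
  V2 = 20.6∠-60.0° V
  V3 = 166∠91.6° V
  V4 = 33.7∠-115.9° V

Step 1 — Convert each phasor to rectangular form:
  V1 = 48·(cos(-149.6°) + j·sin(-149.6°)) = -41.4 - j24.29 V
  V2 = 20.6·(cos(-60.0°) + j·sin(-60.0°)) = 10.3 - j17.84 V
  V3 = 166·(cos(91.6°) + j·sin(91.6°)) = -4.635 + j165.9 V
  V4 = 33.7·(cos(-115.9°) + j·sin(-115.9°)) = -14.72 - j30.32 V
Step 2 — Sum components: V_total = -50.46 + j93.49 V.
Step 3 — Convert to polar: |V_total| = 106.2 V, ∠V_total = 118.4°.

V_total = 106.2∠118.4° V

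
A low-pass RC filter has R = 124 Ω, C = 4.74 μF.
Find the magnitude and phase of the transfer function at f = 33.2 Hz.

Step 1 — Angular frequency: ω = 2π·33.2 = 208.6 rad/s.
Step 2 — Transfer function: H(jω) = 1/(1 + jωRC).
Step 3 — Denominator: 1 + jωRC = 1 + j·208.6·124·4.74e-06 = 1 + j0.1226.
Step 4 — H = 0.9852 - j0.1208.
Step 5 — Magnitude: |H| = 0.9926 (-0.1 dB); phase: φ = -7.0°.

|H| = 0.9926 (-0.1 dB), φ = -7.0°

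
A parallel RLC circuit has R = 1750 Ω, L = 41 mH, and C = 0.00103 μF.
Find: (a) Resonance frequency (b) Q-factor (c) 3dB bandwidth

Step 1 — Resonance: ω₀ = 1/√(LC) = 1/√(0.041·1.03e-09) = 1.539e+05 rad/s.
Step 2 — f₀ = ω₀/(2π) = 2.449e+04 Hz.
Step 3 — Parallel Q: Q = R/(ω₀L) = 1750/(1.539e+05·0.041) = 0.2774.
Step 4 — Bandwidth: Δω = ω₀/Q = 5.548e+05 rad/s; BW = Δω/(2π) = 8.83e+04 Hz.

(a) f₀ = 2.449e+04 Hz  (b) Q = 0.2774  (c) BW = 8.83e+04 Hz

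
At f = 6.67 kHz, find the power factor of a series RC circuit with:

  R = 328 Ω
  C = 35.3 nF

Step 1 — Angular frequency: ω = 2π·f = 2π·6670 = 4.191e+04 rad/s.
Step 2 — Component impedances:
  R: Z = R = 328 Ω
  C: Z = 1/(jωC) = -j/(ω·C) = 0 - j676 Ω
Step 3 — Series combination: Z_total = R + C = 328 - j676 Ω = 751.3∠-64.1° Ω.
Step 4 — Power factor: PF = cos(φ) = Re(Z)/|Z| = 328/751.3 = 0.4366.
Step 5 — Type: Im(Z) = -676 ⇒ leading (phase φ = -64.1°).

PF = 0.4366 (leading, φ = -64.1°)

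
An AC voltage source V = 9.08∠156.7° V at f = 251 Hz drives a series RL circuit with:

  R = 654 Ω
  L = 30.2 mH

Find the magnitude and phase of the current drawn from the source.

Step 1 — Angular frequency: ω = 2π·f = 2π·251 = 1577 rad/s.
Step 2 — Component impedances:
  R: Z = R = 654 Ω
  L: Z = jωL = j·1577·0.0302 = 0 + j47.63 Ω
Step 3 — Series combination: Z_total = R + L = 654 + j47.63 Ω = 655.7∠4.2° Ω.
Step 4 — Source phasor: V = 9.08∠156.7° V = -8.339 + j3.592 V.
Step 5 — Ohm's law: I = V / Z_total = (-8.339 + j3.592) / (654 + j47.63) = -0.01229 + j0.006386 A.
Step 6 — Convert to polar: |I| = 0.01385 A, ∠I = 152.5°.

I = 0.01385∠152.5° A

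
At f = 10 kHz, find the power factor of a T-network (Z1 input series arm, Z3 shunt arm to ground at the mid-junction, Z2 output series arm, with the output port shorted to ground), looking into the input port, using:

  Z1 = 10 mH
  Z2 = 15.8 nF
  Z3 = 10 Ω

Step 1 — Angular frequency: ω = 2π·f = 2π·1e+04 = 6.283e+04 rad/s.
Step 2 — Component impedances:
  Z1: Z = jωL = j·6.283e+04·0.01 = 0 + j628.3 Ω
  Z2: Z = 1/(jωC) = -j/(ω·C) = 0 - j1007 Ω
  Z3: Z = R = 10 Ω
Step 3 — With the output port shorted to ground, the output series arm Z2 runs from the junction to ground; the shunt arm Z3 also runs from the junction to ground. They appear in parallel: Z3 || Z2 = 9.999 - j0.09926 Ω.
Step 4 — Series with input arm Z1: Z_in = Z1 + (Z3 || Z2) = 9.999 + j628.2 Ω = 628.3∠89.1° Ω.
Step 5 — Power factor: PF = cos(φ) = Re(Z)/|Z| = 9.999/628.3 = 0.01591.
Step 6 — Type: Im(Z) = 628.2 ⇒ lagging (phase φ = 89.1°).

PF = 0.01591 (lagging, φ = 89.1°)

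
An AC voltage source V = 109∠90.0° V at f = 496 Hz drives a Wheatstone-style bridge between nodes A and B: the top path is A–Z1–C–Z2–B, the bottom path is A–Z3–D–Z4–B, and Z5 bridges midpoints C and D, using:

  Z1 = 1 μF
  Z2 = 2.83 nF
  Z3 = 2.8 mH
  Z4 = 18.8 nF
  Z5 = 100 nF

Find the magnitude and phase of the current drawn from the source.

Step 1 — Angular frequency: ω = 2π·f = 2π·496 = 3116 rad/s.
Step 2 — Component impedances:
  Z1: Z = 1/(jωC) = -j/(ω·C) = 0 - j320.9 Ω
  Z2: Z = 1/(jωC) = -j/(ω·C) = 0 - j1.134e+05 Ω
  Z3: Z = jωL = j·3116·0.0028 = 0 + j8.726 Ω
  Z4: Z = 1/(jωC) = -j/(ω·C) = 0 - j1.707e+04 Ω
  Z5: Z = 1/(jωC) = -j/(ω·C) = 0 - j3209 Ω
Step 3 — Bridge requires nodal analysis (the Z5 bridge couples midpoints C and D, so the two paths cannot be reduced to a simple series/parallel combination). Setting node B to ground and injecting 1 A at node A, the 3-node admittance system at A, C, D solves to V_A = Z_AB = 0 - j1.483e+04 Ω = 1.483e+04∠-90.0° Ω.
Step 4 — Source phasor: V = 109∠90.0° V = 0 + j109 V.
Step 5 — Ohm's law: I = V / Z_total = (0 + j109) / (0 - j1.483e+04) = -0.007348 A.
Step 6 — Convert to polar: |I| = 0.007348 A, ∠I = 180.0°.

I = 0.007348∠180.0° A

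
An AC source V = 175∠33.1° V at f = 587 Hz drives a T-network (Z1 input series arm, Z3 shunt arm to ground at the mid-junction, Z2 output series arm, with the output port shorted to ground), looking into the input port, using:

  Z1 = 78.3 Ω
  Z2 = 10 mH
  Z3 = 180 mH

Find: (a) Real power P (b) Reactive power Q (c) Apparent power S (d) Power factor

Step 1 — Angular frequency: ω = 2π·f = 2π·587 = 3688 rad/s.
Step 2 — Component impedances:
  Z1: Z = R = 78.3 Ω
  Z2: Z = jωL = j·3688·0.01 = 0 + j36.88 Ω
  Z3: Z = jωL = j·3688·0.18 = 0 + j663.9 Ω
Step 3 — With the output port shorted to ground, the output series arm Z2 runs from the junction to ground; the shunt arm Z3 also runs from the junction to ground. They appear in parallel: Z3 || Z2 = 0 + j34.94 Ω.
Step 4 — Series with input arm Z1: Z_in = Z1 + (Z3 || Z2) = 78.3 + j34.94 Ω = 85.74∠24.0° Ω.
Step 5 — Source phasor: V = 175∠33.1° V = 146.6 + j95.57 V.
Step 6 — Current: I = V / Z = 2.016 + j0.3211 A = 2.041∠9.1° A.
Step 7 — Complex power: S = V·I* = 326.2 + j145.6 VA.
Step 8 — Real power: P = Re(S) = 326.2 W.
Step 9 — Reactive power: Q = Im(S) = 145.6 VAR.
Step 10 — Apparent power: |S| = 357.2 VA.
Step 11 — Power factor: PF = P/|S| = 0.9132 (lagging).

(a) P = 326.2 W  (b) Q = 145.6 VAR  (c) S = 357.2 VA  (d) PF = 0.9132 (lagging)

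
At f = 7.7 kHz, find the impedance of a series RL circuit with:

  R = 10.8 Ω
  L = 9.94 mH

Step 1 — Angular frequency: ω = 2π·f = 2π·7700 = 4.838e+04 rad/s.
Step 2 — Component impedances:
  R: Z = R = 10.8 Ω
  L: Z = jωL = j·4.838e+04·0.00994 = 0 + j480.9 Ω
Step 3 — Series combination: Z_total = R + L = 10.8 + j480.9 Ω = 481∠88.7° Ω.

Z = 10.8 + j480.9 Ω = 481∠88.7° Ω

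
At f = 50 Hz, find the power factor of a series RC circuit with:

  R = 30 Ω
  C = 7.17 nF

Step 1 — Angular frequency: ω = 2π·f = 2π·50 = 314.2 rad/s.
Step 2 — Component impedances:
  R: Z = R = 30 Ω
  C: Z = 1/(jωC) = -j/(ω·C) = 0 - j4.439e+05 Ω
Step 3 — Series combination: Z_total = R + C = 30 - j4.439e+05 Ω = 4.439e+05∠-90.0° Ω.
Step 4 — Power factor: PF = cos(φ) = Re(Z)/|Z| = 30/4.439e+05 = 6.758e-05.
Step 5 — Type: Im(Z) = -4.439e+05 ⇒ leading (phase φ = -90.0°).

PF = 6.758e-05 (leading, φ = -90.0°)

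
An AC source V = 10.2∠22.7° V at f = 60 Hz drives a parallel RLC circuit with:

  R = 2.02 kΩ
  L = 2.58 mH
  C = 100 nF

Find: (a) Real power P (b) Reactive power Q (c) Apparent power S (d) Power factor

Step 1 — Angular frequency: ω = 2π·f = 2π·60 = 377 rad/s.
Step 2 — Component impedances:
  R: Z = R = 2020 Ω
  L: Z = jωL = j·377·0.00258 = 0 + j0.9726 Ω
  C: Z = 1/(jωC) = -j/(ω·C) = 0 - j2.653e+04 Ω
Step 3 — Parallel combination: 1/Z_total = 1/R + 1/L + 1/C; Z_total = 0.0004684 + j0.9727 Ω = 0.9727∠90.0° Ω.
Step 4 — Source phasor: V = 10.2∠22.7° V = 9.41 + j3.936 V.
Step 5 — Current: I = V / Z = 4.051 - j9.672 A = 10.49∠-67.3° A.
Step 6 — Complex power: S = V·I* = 0.0515 + j107 VA.
Step 7 — Real power: P = Re(S) = 0.0515 W.
Step 8 — Reactive power: Q = Im(S) = 107 VAR.
Step 9 — Apparent power: |S| = 107 VA.
Step 10 — Power factor: PF = P/|S| = 0.0004815 (lagging).

(a) P = 0.0515 W  (b) Q = 107 VAR  (c) S = 107 VA  (d) PF = 0.0004815 (lagging)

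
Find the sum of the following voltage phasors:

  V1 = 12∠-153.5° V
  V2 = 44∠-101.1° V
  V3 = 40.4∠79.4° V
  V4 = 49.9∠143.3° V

Step 1 — Convert each phasor to rectangular form:
  V1 = 12·(cos(-153.5°) + j·sin(-153.5°)) = -10.74 - j5.354 V
  V2 = 44·(cos(-101.1°) + j·sin(-101.1°)) = -8.471 - j43.18 V
  V3 = 40.4·(cos(79.4°) + j·sin(79.4°)) = 7.432 + j39.71 V
  V4 = 49.9·(cos(143.3°) + j·sin(143.3°)) = -40.01 + j29.82 V
Step 2 — Sum components: V_total = -51.79 + j21 V.
Step 3 — Convert to polar: |V_total| = 55.88 V, ∠V_total = 157.9°.

V_total = 55.88∠157.9° V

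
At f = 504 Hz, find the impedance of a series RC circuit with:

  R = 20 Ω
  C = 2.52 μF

Step 1 — Angular frequency: ω = 2π·f = 2π·504 = 3167 rad/s.
Step 2 — Component impedances:
  R: Z = R = 20 Ω
  C: Z = 1/(jωC) = -j/(ω·C) = 0 - j125.3 Ω
Step 3 — Series combination: Z_total = R + C = 20 - j125.3 Ω = 126.9∠-80.9° Ω.

Z = 20 - j125.3 Ω = 126.9∠-80.9° Ω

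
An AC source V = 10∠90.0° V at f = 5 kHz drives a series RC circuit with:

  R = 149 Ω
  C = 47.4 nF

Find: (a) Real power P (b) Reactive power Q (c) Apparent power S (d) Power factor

Step 1 — Angular frequency: ω = 2π·f = 2π·5000 = 3.142e+04 rad/s.
Step 2 — Component impedances:
  R: Z = R = 149 Ω
  C: Z = 1/(jωC) = -j/(ω·C) = 0 - j671.5 Ω
Step 3 — Series combination: Z_total = R + C = 149 - j671.5 Ω = 687.9∠-77.5° Ω.
Step 4 — Source phasor: V = 10∠90.0° V = 0 + j10 V.
Step 5 — Current: I = V / Z = -0.01419 + j0.003149 A = 0.01454∠167.5° A.
Step 6 — Complex power: S = V·I* = 0.03149 - j0.1419 VA.
Step 7 — Real power: P = Re(S) = 0.03149 W.
Step 8 — Reactive power: Q = Im(S) = -0.1419 VAR.
Step 9 — Apparent power: |S| = 0.1454 VA.
Step 10 — Power factor: PF = P/|S| = 0.2166 (leading).

(a) P = 0.03149 W  (b) Q = -0.1419 VAR  (c) S = 0.1454 VA  (d) PF = 0.2166 (leading)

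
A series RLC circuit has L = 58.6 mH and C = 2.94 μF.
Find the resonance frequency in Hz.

Step 1 — Resonance condition Im(Z)=0 gives ω₀ = 1/√(LC).
Step 2 — ω₀ = 1/√(0.0586·2.94e-06) = 2409 rad/s.
Step 3 — f₀ = ω₀/(2π) = 383.4 Hz.

f₀ = 383.4 Hz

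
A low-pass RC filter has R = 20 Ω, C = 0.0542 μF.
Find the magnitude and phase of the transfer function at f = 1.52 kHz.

Step 1 — Angular frequency: ω = 2π·1520 = 9550 rad/s.
Step 2 — Transfer function: H(jω) = 1/(1 + jωRC).
Step 3 — Denominator: 1 + jωRC = 1 + j·9550·20·5.42e-08 = 1 + j0.01035.
Step 4 — H = 0.9999 - j0.01035.
Step 5 — Magnitude: |H| = 0.9999 (-0.0 dB); phase: φ = -0.6°.

|H| = 0.9999 (-0.0 dB), φ = -0.6°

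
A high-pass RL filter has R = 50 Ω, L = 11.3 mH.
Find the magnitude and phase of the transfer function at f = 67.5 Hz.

Step 1 — Angular frequency: ω = 2π·67.5 = 424.1 rad/s.
Step 2 — Transfer function: H(jω) = jωL/(R + jωL).
Step 3 — Numerator jωL = j·4.792; denominator R + jωL = 50 + j4.792.
Step 4 — H = 0.009104 + j0.09498.
Step 5 — Magnitude: |H| = 0.09541 (-20.4 dB); phase: φ = 84.5°.

|H| = 0.09541 (-20.4 dB), φ = 84.5°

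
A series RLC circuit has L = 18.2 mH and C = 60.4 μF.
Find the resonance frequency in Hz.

Step 1 — Resonance condition Im(Z)=0 gives ω₀ = 1/√(LC).
Step 2 — ω₀ = 1/√(0.0182·6.04e-05) = 953.8 rad/s.
Step 3 — f₀ = ω₀/(2π) = 151.8 Hz.

f₀ = 151.8 Hz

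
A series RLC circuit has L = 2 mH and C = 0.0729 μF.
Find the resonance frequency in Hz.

Step 1 — Resonance condition Im(Z)=0 gives ω₀ = 1/√(LC).
Step 2 — ω₀ = 1/√(0.002·7.29e-08) = 8.282e+04 rad/s.
Step 3 — f₀ = ω₀/(2π) = 1.318e+04 Hz.

f₀ = 1.318e+04 Hz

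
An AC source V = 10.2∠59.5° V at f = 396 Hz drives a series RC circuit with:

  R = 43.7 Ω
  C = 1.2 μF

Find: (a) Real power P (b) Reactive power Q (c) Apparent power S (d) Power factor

Step 1 — Angular frequency: ω = 2π·f = 2π·396 = 2488 rad/s.
Step 2 — Component impedances:
  R: Z = R = 43.7 Ω
  C: Z = 1/(jωC) = -j/(ω·C) = 0 - j334.9 Ω
Step 3 — Series combination: Z_total = R + C = 43.7 - j334.9 Ω = 337.8∠-82.6° Ω.
Step 4 — Source phasor: V = 10.2∠59.5° V = 5.177 + j8.789 V.
Step 5 — Current: I = V / Z = -0.02382 + j0.01856 A = 0.0302∠142.1° A.
Step 6 — Complex power: S = V·I* = 0.03985 - j0.3054 VA.
Step 7 — Real power: P = Re(S) = 0.03985 W.
Step 8 — Reactive power: Q = Im(S) = -0.3054 VAR.
Step 9 — Apparent power: |S| = 0.308 VA.
Step 10 — Power factor: PF = P/|S| = 0.1294 (leading).

(a) P = 0.03985 W  (b) Q = -0.3054 VAR  (c) S = 0.308 VA  (d) PF = 0.1294 (leading)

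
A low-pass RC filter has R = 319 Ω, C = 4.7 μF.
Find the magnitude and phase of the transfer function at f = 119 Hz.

Step 1 — Angular frequency: ω = 2π·119 = 747.7 rad/s.
Step 2 — Transfer function: H(jω) = 1/(1 + jωRC).
Step 3 — Denominator: 1 + jωRC = 1 + j·747.7·319·4.7e-06 = 1 + j1.121.
Step 4 — H = 0.4431 - j0.4968.
Step 5 — Magnitude: |H| = 0.6657 (-3.5 dB); phase: φ = -48.3°.

|H| = 0.6657 (-3.5 dB), φ = -48.3°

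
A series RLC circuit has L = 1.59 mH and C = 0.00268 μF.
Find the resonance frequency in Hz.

Step 1 — Resonance condition Im(Z)=0 gives ω₀ = 1/√(LC).
Step 2 — ω₀ = 1/√(0.00159·2.68e-09) = 4.844e+05 rad/s.
Step 3 — f₀ = ω₀/(2π) = 7.71e+04 Hz.

f₀ = 7.71e+04 Hz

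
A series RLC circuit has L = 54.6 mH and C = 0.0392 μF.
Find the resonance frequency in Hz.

Step 1 — Resonance condition Im(Z)=0 gives ω₀ = 1/√(LC).
Step 2 — ω₀ = 1/√(0.0546·3.92e-08) = 2.162e+04 rad/s.
Step 3 — f₀ = ω₀/(2π) = 3440 Hz.

f₀ = 3440 Hz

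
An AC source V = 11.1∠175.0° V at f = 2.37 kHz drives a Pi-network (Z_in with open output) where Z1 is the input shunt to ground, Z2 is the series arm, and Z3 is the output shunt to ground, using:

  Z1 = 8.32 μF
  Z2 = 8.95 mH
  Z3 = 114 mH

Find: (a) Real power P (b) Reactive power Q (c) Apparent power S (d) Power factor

Step 1 — Angular frequency: ω = 2π·f = 2π·2370 = 1.489e+04 rad/s.
Step 2 — Component impedances:
  Z1: Z = 1/(jωC) = -j/(ω·C) = 0 - j8.071 Ω
  Z2: Z = jωL = j·1.489e+04·0.00895 = 0 + j133.3 Ω
  Z3: Z = jωL = j·1.489e+04·0.114 = 0 + j1698 Ω
Step 3 — With open output, the series arm Z2 and the output shunt Z3 appear in series to ground: Z2 + Z3 = 0 + j1831 Ω.
Step 4 — Parallel with input shunt Z1: Z_in = Z1 || (Z2 + Z3) = 0 - j8.107 Ω = 8.107∠-90.0° Ω.
Step 5 — Source phasor: V = 11.1∠175.0° V = -11.06 + j0.9674 V.
Step 6 — Current: I = V / Z = -0.1193 - j1.364 A = 1.369∠-95.0° A.
Step 7 — Complex power: S = V·I* = 0 - j15.2 VA.
Step 8 — Real power: P = Re(S) = 0 W.
Step 9 — Reactive power: Q = Im(S) = -15.2 VAR.
Step 10 — Apparent power: |S| = 15.2 VA.
Step 11 — Power factor: PF = P/|S| = 0 (leading).

(a) P = 0 W  (b) Q = -15.2 VAR  (c) S = 15.2 VA  (d) PF = 0 (leading)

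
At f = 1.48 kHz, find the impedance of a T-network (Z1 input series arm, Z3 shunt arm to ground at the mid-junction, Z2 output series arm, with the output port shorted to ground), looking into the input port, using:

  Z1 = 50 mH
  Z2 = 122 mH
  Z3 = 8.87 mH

Step 1 — Angular frequency: ω = 2π·f = 2π·1480 = 9299 rad/s.
Step 2 — Component impedances:
  Z1: Z = jωL = j·9299·0.05 = 0 + j465 Ω
  Z2: Z = jωL = j·9299·0.122 = 0 + j1134 Ω
  Z3: Z = jωL = j·9299·0.00887 = 0 + j82.48 Ω
Step 3 — With the output port shorted to ground, the output series arm Z2 runs from the junction to ground; the shunt arm Z3 also runs from the junction to ground. They appear in parallel: Z3 || Z2 = 0 + j76.89 Ω.
Step 4 — Series with input arm Z1: Z_in = Z1 + (Z3 || Z2) = 0 + j541.8 Ω = 541.8∠90.0° Ω.

Z = 0 + j541.8 Ω = 541.8∠90.0° Ω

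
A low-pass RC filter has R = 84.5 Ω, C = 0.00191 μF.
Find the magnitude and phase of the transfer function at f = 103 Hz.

Step 1 — Angular frequency: ω = 2π·103 = 647.2 rad/s.
Step 2 — Transfer function: H(jω) = 1/(1 + jωRC).
Step 3 — Denominator: 1 + jωRC = 1 + j·647.2·84.5·1.91e-09 = 1 + j0.0001044.
Step 4 — H = 1 - j0.0001044.
Step 5 — Magnitude: |H| = 1 (-0.0 dB); phase: φ = -0.0°.

|H| = 1 (-0.0 dB), φ = -0.0°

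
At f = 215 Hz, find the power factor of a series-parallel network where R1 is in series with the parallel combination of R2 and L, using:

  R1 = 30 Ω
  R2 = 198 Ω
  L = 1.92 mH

Step 1 — Angular frequency: ω = 2π·f = 2π·215 = 1351 rad/s.
Step 2 — Component impedances:
  R1: Z = R = 30 Ω
  R2: Z = R = 198 Ω
  L: Z = jωL = j·1351·0.00192 = 0 + j2.594 Ω
Step 3 — Parallel branch: R2 || L = 1/(1/R2 + 1/L) = 0.03397 + j2.593 Ω.
Step 4 — Series with R1: Z_total = R1 + (R2 || L) = 30.03 + j2.593 Ω = 30.15∠4.9° Ω.
Step 5 — Power factor: PF = cos(φ) = Re(Z)/|Z| = 30.034/30.146 = 0.9963.
Step 6 — Type: Im(Z) = 2.593 ⇒ lagging (phase φ = 4.9°).

PF = 0.9963 (lagging, φ = 4.9°)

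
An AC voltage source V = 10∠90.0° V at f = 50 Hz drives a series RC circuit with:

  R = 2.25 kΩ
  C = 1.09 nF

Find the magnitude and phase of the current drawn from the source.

Step 1 — Angular frequency: ω = 2π·f = 2π·50 = 314.2 rad/s.
Step 2 — Component impedances:
  R: Z = R = 2250 Ω
  C: Z = 1/(jωC) = -j/(ω·C) = 0 - j2.92e+06 Ω
Step 3 — Series combination: Z_total = R + C = 2250 - j2.92e+06 Ω = 2.92e+06∠-90.0° Ω.
Step 4 — Source phasor: V = 10∠90.0° V = 0 + j10 V.
Step 5 — Ohm's law: I = V / Z_total = (0 + j10) / (2250 - j2.92e+06) = -3.424e-06 + j2.638e-09 A.
Step 6 — Convert to polar: |I| = 3.424e-06 A, ∠I = 180.0°.

I = 3.424e-06∠180.0° A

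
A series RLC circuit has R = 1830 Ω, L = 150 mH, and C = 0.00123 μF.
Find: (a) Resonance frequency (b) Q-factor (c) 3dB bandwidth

Step 1 — Resonance: ω₀ = 1/√(LC) = 1/√(0.15·1.23e-09) = 7.362e+04 rad/s.
Step 2 — f₀ = ω₀/(2π) = 1.172e+04 Hz.
Step 3 — Series Q: Q = ω₀L/R = 7.362e+04·0.15/1830 = 6.035.
Step 4 — Bandwidth: Δω = ω₀/Q = 1.22e+04 rad/s; BW = Δω/(2π) = 1942 Hz.

(a) f₀ = 1.172e+04 Hz  (b) Q = 6.035  (c) BW = 1942 Hz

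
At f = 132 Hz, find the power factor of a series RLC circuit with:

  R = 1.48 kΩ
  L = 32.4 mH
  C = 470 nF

Step 1 — Angular frequency: ω = 2π·f = 2π·132 = 829.4 rad/s.
Step 2 — Component impedances:
  R: Z = R = 1480 Ω
  L: Z = jωL = j·829.4·0.0324 = 0 + j26.87 Ω
  C: Z = 1/(jωC) = -j/(ω·C) = 0 - j2565 Ω
Step 3 — Series combination: Z_total = R + L + C = 1480 - j2538 Ω = 2938∠-59.8° Ω.
Step 4 — Power factor: PF = cos(φ) = Re(Z)/|Z| = 1480/2938 = 0.5037.
Step 5 — Type: Im(Z) = -2538 ⇒ leading (phase φ = -59.8°).

PF = 0.5037 (leading, φ = -59.8°)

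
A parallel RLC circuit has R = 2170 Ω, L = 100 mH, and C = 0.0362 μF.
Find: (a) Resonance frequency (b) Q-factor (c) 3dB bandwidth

Step 1 — Resonance: ω₀ = 1/√(LC) = 1/√(0.1·3.62e-08) = 1.662e+04 rad/s.
Step 2 — f₀ = ω₀/(2π) = 2645 Hz.
Step 3 — Parallel Q: Q = R/(ω₀L) = 2170/(1.662e+04·0.1) = 1.306.
Step 4 — Bandwidth: Δω = ω₀/Q = 1.273e+04 rad/s; BW = Δω/(2π) = 2026 Hz.

(a) f₀ = 2645 Hz  (b) Q = 1.306  (c) BW = 2026 Hz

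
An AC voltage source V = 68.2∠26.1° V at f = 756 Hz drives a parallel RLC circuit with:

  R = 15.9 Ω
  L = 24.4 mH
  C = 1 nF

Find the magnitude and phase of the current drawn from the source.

Step 1 — Angular frequency: ω = 2π·f = 2π·756 = 4750 rad/s.
Step 2 — Component impedances:
  R: Z = R = 15.9 Ω
  L: Z = jωL = j·4750·0.0244 = 0 + j115.9 Ω
  C: Z = 1/(jωC) = -j/(ω·C) = 0 - j2.105e+05 Ω
Step 3 — Parallel combination: 1/Z_total = 1/R + 1/L + 1/C; Z_total = 15.61 + j2.14 Ω = 15.75∠7.8° Ω.
Step 4 — Source phasor: V = 68.2∠26.1° V = 61.25 + j30 V.
Step 5 — Ohm's law: I = V / Z_total = (61.25 + j30) / (15.61 + j2.14) = 4.111 + j1.359 A.
Step 6 — Convert to polar: |I| = 4.329 A, ∠I = 18.3°.

I = 4.329∠18.3° A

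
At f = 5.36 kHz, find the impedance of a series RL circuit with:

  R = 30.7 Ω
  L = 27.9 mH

Step 1 — Angular frequency: ω = 2π·f = 2π·5360 = 3.368e+04 rad/s.
Step 2 — Component impedances:
  R: Z = R = 30.7 Ω
  L: Z = jωL = j·3.368e+04·0.0279 = 0 + j939.6 Ω
Step 3 — Series combination: Z_total = R + L = 30.7 + j939.6 Ω = 940.1∠88.1° Ω.

Z = 30.7 + j939.6 Ω = 940.1∠88.1° Ω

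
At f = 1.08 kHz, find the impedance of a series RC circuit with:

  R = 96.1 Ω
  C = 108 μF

Step 1 — Angular frequency: ω = 2π·f = 2π·1080 = 6786 rad/s.
Step 2 — Component impedances:
  R: Z = R = 96.1 Ω
  C: Z = 1/(jωC) = -j/(ω·C) = 0 - j1.364 Ω
Step 3 — Series combination: Z_total = R + C = 96.1 - j1.364 Ω = 96.11∠-0.8° Ω.

Z = 96.1 - j1.364 Ω = 96.11∠-0.8° Ω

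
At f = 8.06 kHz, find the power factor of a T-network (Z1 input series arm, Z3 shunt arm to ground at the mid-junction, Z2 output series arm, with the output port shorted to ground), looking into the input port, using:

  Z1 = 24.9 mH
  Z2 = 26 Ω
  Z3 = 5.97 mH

Step 1 — Angular frequency: ω = 2π·f = 2π·8060 = 5.064e+04 rad/s.
Step 2 — Component impedances:
  Z1: Z = jωL = j·5.064e+04·0.0249 = 0 + j1261 Ω
  Z2: Z = R = 26 Ω
  Z3: Z = jωL = j·5.064e+04·0.00597 = 0 + j302.3 Ω
Step 3 — With the output port shorted to ground, the output series arm Z2 runs from the junction to ground; the shunt arm Z3 also runs from the junction to ground. They appear in parallel: Z3 || Z2 = 25.81 + j2.22 Ω.
Step 4 — Series with input arm Z1: Z_in = Z1 + (Z3 || Z2) = 25.81 + j1263 Ω = 1263∠88.8° Ω.
Step 5 — Power factor: PF = cos(φ) = Re(Z)/|Z| = 25.809/1263.5 = 0.02043.
Step 6 — Type: Im(Z) = 1263 ⇒ lagging (phase φ = 88.8°).

PF = 0.02043 (lagging, φ = 88.8°)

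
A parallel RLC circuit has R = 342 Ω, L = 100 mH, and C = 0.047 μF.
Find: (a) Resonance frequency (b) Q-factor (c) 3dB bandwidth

Step 1 — Resonance: ω₀ = 1/√(LC) = 1/√(0.1·4.7e-08) = 1.459e+04 rad/s.
Step 2 — f₀ = ω₀/(2π) = 2322 Hz.
Step 3 — Parallel Q: Q = R/(ω₀L) = 342/(1.459e+04·0.1) = 0.2345.
Step 4 — Bandwidth: Δω = ω₀/Q = 6.221e+04 rad/s; BW = Δω/(2π) = 9901 Hz.

(a) f₀ = 2322 Hz  (b) Q = 0.2345  (c) BW = 9901 Hz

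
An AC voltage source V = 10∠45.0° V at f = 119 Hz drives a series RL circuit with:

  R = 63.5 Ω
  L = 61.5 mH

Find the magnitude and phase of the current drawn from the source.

Step 1 — Angular frequency: ω = 2π·f = 2π·119 = 747.7 rad/s.
Step 2 — Component impedances:
  R: Z = R = 63.5 Ω
  L: Z = jωL = j·747.7·0.0615 = 0 + j45.98 Ω
Step 3 — Series combination: Z_total = R + L = 63.5 + j45.98 Ω = 78.4∠35.9° Ω.
Step 4 — Source phasor: V = 10∠45.0° V = 7.071 + j7.071 V.
Step 5 — Ohm's law: I = V / Z_total = (7.071 + j7.071) / (63.5 + j45.98) = 0.1259 + j0.02015 A.
Step 6 — Convert to polar: |I| = 0.1275 A, ∠I = 9.1°.

I = 0.1275∠9.1° A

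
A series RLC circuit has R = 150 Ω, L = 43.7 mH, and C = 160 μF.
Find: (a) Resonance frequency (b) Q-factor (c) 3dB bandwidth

Step 1 — Resonance condition Im(Z)=0 gives ω₀ = 1/√(LC).
Step 2 — ω₀ = 1/√(0.0437·0.00016) = 378.2 rad/s.
Step 3 — f₀ = ω₀/(2π) = 60.19 Hz.
Step 4 — Series Q: Q = ω₀L/R = 378.2·0.0437/150 = 0.1102.
Step 5 — 3dB bandwidth: Δω = ω₀/Q = 3432 rad/s; BW = Δω/(2π) = 546.3 Hz.

(a) f₀ = 60.19 Hz  (b) Q = 0.1102  (c) BW = 546.3 Hz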